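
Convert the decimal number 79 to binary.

Using repeated division by 2:
79 ÷ 2 = 39 remainder 1
39 ÷ 2 = 19 remainder 1
19 ÷ 2 = 9 remainder 1
9 ÷ 2 = 4 remainder 1
4 ÷ 2 = 2 remainder 0
2 ÷ 2 = 1 remainder 0
1 ÷ 2 = 0 remainder 1
Reading remainders bottom to top: 1001111



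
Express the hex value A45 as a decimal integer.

Expand by place value (powers of 16):
Digit values: A = 10
A45 = 10 × 16^2 + 4 × 16^1 + 5 × 16^0
= 10 × 256 + 4 × 16 + 5 × 1
= 2560 + 64 + 5
= 2629



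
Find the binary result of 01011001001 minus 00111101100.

Method 1 - Direct subtraction (column by column from the right: bit − bit − borrow-in; if negative, add 2 and borrow 1 from the next column):
borrow: 01111111000
        01011001001
-       00111101100
-------------------
        00011011101

Method 2 - Add two's complement:
Two's complement of 00111101100: invert → 11000010011, add 1 → 11000010100
  01011001001
+ 11000010100
-------------
 100011011101  (end carry out of the top bit = 1)
Discarding the end carry: 00011011101
Decimal check:
  01011001001 = 512 + 128 + 64 + 8 + 1 = 713
  00111101100 = 256 + 128 + 64 + 32 + 8 + 4 = 492
  713 - 492 = 221, and 00011011101 = 128 + 64 + 16 + 8 + 4 + 1 = 221 ✓



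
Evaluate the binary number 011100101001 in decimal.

Sum of powers of 2 for each 1-bit:
2^0 + 2^3 + 2^5 + 2^8 + 2^9 + 2^10
= 1 + 8 + 32 + 256 + 512 + 1024
= 1833



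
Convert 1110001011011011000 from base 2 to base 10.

Sum of powers of 2 for each 1-bit:
2^3 + 2^4 + 2^6 + 2^7 + 2^9 + 2^10 + 2^12 + 2^16 + 2^17 + 2^18
= 8 + 16 + 64 + 128 + 512 + 1024 + 4096 + 65536 + 131072 + 262144
= 464600



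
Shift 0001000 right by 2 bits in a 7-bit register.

Original: 0001000 (decimal 8)
Shift right by 2 positions
Drop the 2 low bits; fill with zeros on the left
Result: 0000010 (decimal 2)
Equivalent: 8 >> 2 = 8 ÷ 2^2 = 2



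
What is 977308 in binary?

Using repeated division by 2:
977308 ÷ 2 = 488654 remainder 0
488654 ÷ 2 = 244327 remainder 0
244327 ÷ 2 = 122163 remainder 1
122163 ÷ 2 = 61081 remainder 1
61081 ÷ 2 = 30540 remainder 1
30540 ÷ 2 = 15270 remainder 0
15270 ÷ 2 = 7635 remainder 0
7635 ÷ 2 = 3817 remainder 1
3817 ÷ 2 = 1908 remainder 1
1908 ÷ 2 = 954 remainder 0
954 ÷ 2 = 477 remainder 0
477 ÷ 2 = 238 remainder 1
238 ÷ 2 = 119 remainder 0
119 ÷ 2 = 59 remainder 1
59 ÷ 2 = 29 remainder 1
29 ÷ 2 = 14 remainder 1
14 ÷ 2 = 7 remainder 0
7 ÷ 2 = 3 remainder 1
3 ÷ 2 = 1 remainder 1
1 ÷ 2 = 0 remainder 1
Reading remainders bottom to top: 11101110100110011100



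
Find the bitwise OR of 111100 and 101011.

OR: 1 when either bit is 1
  111100
| 101011
--------
  111111
Decimal: 60 | 43 = 63



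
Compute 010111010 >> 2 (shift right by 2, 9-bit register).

Original: 010111010 (decimal 186)
Shift right by 2 positions
Drop the 2 low bits; fill with zeros on the left
Result: 000101110 (decimal 46)
Equivalent: 186 >> 2 = 186 ÷ 2^2 = 46



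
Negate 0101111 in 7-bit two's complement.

Original: 0101111
Step 1 - Invert all bits: 1010000
Step 2 - Add 1: 1010001
Verification: 0101111 + 1010001 = 10000000; discarding the end carry (carry out of the top bit) leaves the 7-bit value 0000000, as required for x + (-x)



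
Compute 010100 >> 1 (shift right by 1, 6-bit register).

Original: 010100 (decimal 20)
Shift right by 1 position
Drop the 1 low bit; fill with zero on the left
Result: 001010 (decimal 10)
Equivalent: 20 >> 1 = 20 ÷ 2^1 = 10



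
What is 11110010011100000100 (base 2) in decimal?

Sum of powers of 2 for each 1-bit:
2^2 + 2^8 + 2^9 + 2^10 + 2^13 + 2^16 + 2^17 + 2^18 + 2^19
= 4 + 256 + 512 + 1024 + 8192 + 65536 + 131072 + 262144 + 524288
= 993028



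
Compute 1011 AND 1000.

AND: 1 only when both bits are 1
  1011
& 1000
------
  1000
Decimal: 11 & 8 = 8



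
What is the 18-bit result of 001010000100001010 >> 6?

Original: 001010000100001010 (decimal 41226)
Shift right by 6 positions
Drop the 6 low bits; fill with zeros on the left
Result: 000000001010000100 (decimal 644)
Equivalent: 41226 >> 6 = 41226 ÷ 2^6 = 644



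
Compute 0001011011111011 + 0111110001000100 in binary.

Add column by column from the right: bit + bit + carry-in; write the sum mod 2, carry 1 when the sum is 2 or 3.
carry:  1111100110000000
        0001011011111011
+       0111110001000100
------------------------
       01001001100111111
(the carry out of the leftmost column, 0, becomes the leading bit)
Decimal check:
  0001011011111011 = 4096 + 1024 + 512 + 128 + 64 + 32 + 16 + 8 + 2 + 1 = 5883
  0111110001000100 = 16384 + 8192 + 4096 + 2048 + 1024 + 64 + 4 = 31812
  5883 + 31812 = 37695, and 01001001100111111 = 32768 + 4096 + 512 + 256 + 32 + 16 + 8 + 4 + 2 + 1 = 37695 ✓



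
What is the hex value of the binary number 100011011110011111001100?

Group into 4-bit nibbles from right:
  1000 = 8
  1101 = D
  1110 = E
  0111 = 7
  1100 = C
  1100 = C
Result: 8DE7CC



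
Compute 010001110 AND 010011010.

AND: 1 only when both bits are 1
  010001110
& 010011010
-----------
  010001010
Decimal: 142 & 154 = 138



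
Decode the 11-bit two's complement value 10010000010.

Binary: 10010000010
Sign bit: 1 (negative)
Invert: 01101111101
Add 1:  01101111110
Magnitude: 01101111110 = 512 + 256 + 64 + 32 + 16 + 8 + 4 + 2 = 894
Value: -894



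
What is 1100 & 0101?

AND: 1 only when both bits are 1
  1100
& 0101
------
  0100
Decimal: 12 & 5 = 4



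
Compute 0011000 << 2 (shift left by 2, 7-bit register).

Original: 0011000 (decimal 24)
Shift left by 2 positions
Append 2 zeros on the right
Result: 1100000 (decimal 96)
Equivalent: 24 << 2 = 24 × 2^2 = 96



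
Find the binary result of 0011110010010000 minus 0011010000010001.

Method 1 - Direct subtraction (column by column from the right: bit − bit − borrow-in; if negative, add 2 and borrow 1 from the next column):
borrow: 0000000011111110
        0011110010010000
-       0011010000010001
------------------------
        0000100001111111

Method 2 - Add two's complement:
Two's complement of 0011010000010001: invert → 1100101111101110, add 1 → 1100101111101111
  0011110010010000
+ 1100101111101111
------------------
 10000100001111111  (end carry out of the top bit = 1)
Discarding the end carry: 0000100001111111
Decimal check:
  0011110010010000 = 8192 + 4096 + 2048 + 1024 + 128 + 16 = 15504
  0011010000010001 = 8192 + 4096 + 1024 + 16 + 1 = 13329
  15504 - 13329 = 2175, and 0000100001111111 = 2048 + 64 + 32 + 16 + 8 + 4 + 2 + 1 = 2175 ✓



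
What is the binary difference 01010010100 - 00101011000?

Method 1 - Direct subtraction (column by column from the right: bit − bit − borrow-in; if negative, add 2 and borrow 1 from the next column):
borrow: 01011110000
        01010010100
-       00101011000
-------------------
        00100111100

Method 2 - Add two's complement:
Two's complement of 00101011000: invert → 11010100111, add 1 → 11010101000
  01010010100
+ 11010101000
-------------
 100100111100  (end carry out of the top bit = 1)
Discarding the end carry: 00100111100
Decimal check:
  01010010100 = 512 + 128 + 16 + 4 = 660
  00101011000 = 256 + 64 + 16 + 8 = 344
  660 - 344 = 316, and 00100111100 = 256 + 32 + 16 + 8 + 4 = 316 ✓



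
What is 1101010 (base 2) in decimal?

Sum of powers of 2 for each 1-bit:
2^1 + 2^3 + 2^5 + 2^6
= 2 + 8 + 32 + 64
= 106



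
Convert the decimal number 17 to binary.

Using repeated division by 2:
17 ÷ 2 = 8 remainder 1
8 ÷ 2 = 4 remainder 0
4 ÷ 2 = 2 remainder 0
2 ÷ 2 = 1 remainder 0
1 ÷ 2 = 0 remainder 1
Reading remainders bottom to top: 10001



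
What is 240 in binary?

Using repeated division by 2:
240 ÷ 2 = 120 remainder 0
120 ÷ 2 = 60 remainder 0
60 ÷ 2 = 30 remainder 0
30 ÷ 2 = 15 remainder 0
15 ÷ 2 = 7 remainder 1
7 ÷ 2 = 3 remainder 1
3 ÷ 2 = 1 remainder 1
1 ÷ 2 = 0 remainder 1
Reading remainders bottom to top: 11110000



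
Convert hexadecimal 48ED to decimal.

Expand by place value (powers of 16):
Digit values: E = 14, D = 13
48ED = 4 × 16^3 + 8 × 16^2 + 14 × 16^1 + 13 × 16^0
= 4 × 4096 + 8 × 256 + 14 × 16 + 13 × 1
= 16384 + 2048 + 224 + 13
= 18669



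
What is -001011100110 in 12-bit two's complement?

Original: 001011100110
Step 1 - Invert all bits: 110100011001
Step 2 - Add 1: 110100011010
Verification: 001011100110 + 110100011010 = 1000000000000; discarding the end carry (carry out of the top bit) leaves the 12-bit value 000000000000, as required for x + (-x)



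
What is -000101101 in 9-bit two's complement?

Original: 000101101
Step 1 - Invert all bits: 111010010
Step 2 - Add 1: 111010011
Verification: 000101101 + 111010011 = 1000000000; discarding the end carry (carry out of the top bit) leaves the 9-bit value 000000000, as required for x + (-x)



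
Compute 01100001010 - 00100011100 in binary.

Method 1 - Direct subtraction (column by column from the right: bit − bit − borrow-in; if negative, add 2 and borrow 1 from the next column):
borrow: 01111111000
        01100001010
-       00100011100
-------------------
        00111101110

Method 2 - Add two's complement:
Two's complement of 00100011100: invert → 11011100011, add 1 → 11011100100
  01100001010
+ 11011100100
-------------
 100111101110  (end carry out of the top bit = 1)
Discarding the end carry: 00111101110
Decimal check:
  01100001010 = 512 + 256 + 8 + 2 = 778
  00100011100 = 256 + 16 + 8 + 4 = 284
  778 - 284 = 494, and 00111101110 = 256 + 128 + 64 + 32 + 8 + 4 + 2 = 494 ✓



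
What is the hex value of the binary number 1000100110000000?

Group into 4-bit nibbles from right:
  1000 = 8
  1001 = 9
  1000 = 8
  0000 = 0
Result: 8980



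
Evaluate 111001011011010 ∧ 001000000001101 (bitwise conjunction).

AND: 1 only when both bits are 1
  111001011011010
& 001000000001101
-----------------
  001000000001000
Decimal: 29402 & 4109 = 4104



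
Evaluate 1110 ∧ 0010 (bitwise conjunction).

AND: 1 only when both bits are 1
  1110
& 0010
------
  0010
Decimal: 14 & 2 = 2



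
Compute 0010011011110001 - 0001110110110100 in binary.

Method 1 - Direct subtraction (column by column from the right: bit − bit − borrow-in; if negative, add 2 and borrow 1 from the next column):
borrow: 0011001001111000
        0010011011110001
-       0001110110110100
------------------------
        0000100100111101

Method 2 - Add two's complement:
Two's complement of 0001110110110100: invert → 1110001001001011, add 1 → 1110001001001100
  0010011011110001
+ 1110001001001100
------------------
 10000100100111101  (end carry out of the top bit = 1)
Discarding the end carry: 0000100100111101
Decimal check:
  0010011011110001 = 8192 + 1024 + 512 + 128 + 64 + 32 + 16 + 1 = 9969
  0001110110110100 = 4096 + 2048 + 1024 + 256 + 128 + 32 + 16 + 4 = 7604
  9969 - 7604 = 2365, and 0000100100111101 = 2048 + 256 + 32 + 16 + 8 + 4 + 1 = 2365 ✓



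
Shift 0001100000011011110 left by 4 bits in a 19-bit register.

Original: 0001100000011011110 (decimal 49374)
Shift left by 4 positions
Append 4 zeros on the right and drop the 4 high bits that overflow the 19-bit width
Result: 1000000110111100000 (decimal 265696)
Equivalent: 49374 << 4 = 49374 × 2^4 = 789984, truncated to 19 bits = 265696



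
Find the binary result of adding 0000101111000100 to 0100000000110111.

Add column by column from the right: bit + bit + carry-in; write the sum mod 2, carry 1 when the sum is 2 or 3.
carry:  0000000000001000
        0000101111000100
+       0100000000110111
------------------------
       00100101111111011
(the carry out of the leftmost column, 0, becomes the leading bit)
Decimal check:
  0000101111000100 = 2048 + 512 + 256 + 128 + 64 + 4 = 3012
  0100000000110111 = 16384 + 32 + 16 + 4 + 2 + 1 = 16439
  3012 + 16439 = 19451, and 00100101111111011 = 16384 + 2048 + 512 + 256 + 128 + 64 + 32 + 16 + 8 + 2 + 1 = 19451 ✓



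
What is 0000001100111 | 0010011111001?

OR: 1 when either bit is 1
  0000001100111
| 0010011111001
---------------
  0010011111111
Decimal: 103 | 1273 = 1279



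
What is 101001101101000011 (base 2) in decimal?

Sum of powers of 2 for each 1-bit:
2^0 + 2^1 + 2^6 + 2^8 + 2^9 + 2^11 + 2^12 + 2^15 + 2^17
= 1 + 2 + 64 + 256 + 512 + 2048 + 4096 + 32768 + 131072
= 170819



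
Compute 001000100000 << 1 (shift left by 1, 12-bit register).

Original: 001000100000 (decimal 544)
Shift left by 1 position
Append 1 zero on the right
Result: 010001000000 (decimal 1088)
Equivalent: 544 << 1 = 544 × 2^1 = 1088



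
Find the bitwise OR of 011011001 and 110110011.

OR: 1 when either bit is 1
  011011001
| 110110011
-----------
  111111011
Decimal: 217 | 435 = 507



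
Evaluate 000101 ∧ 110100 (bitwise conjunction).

AND: 1 only when both bits are 1
  000101
& 110100
--------
  000100
Decimal: 5 & 52 = 4



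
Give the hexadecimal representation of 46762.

Using repeated division by 16 (digits 10–15 are A–F):
46762 ÷ 16 = 2922 remainder 10 (A)
2922 ÷ 16 = 182 remainder 10 (A)
182 ÷ 16 = 11 remainder 6
11 ÷ 16 = 0 remainder 11 (B)
Reading remainders bottom to top: B6AA



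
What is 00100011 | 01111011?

OR: 1 when either bit is 1
  00100011
| 01111011
----------
  01111011
Decimal: 35 | 123 = 123



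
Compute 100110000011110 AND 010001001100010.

AND: 1 only when both bits are 1
  100110000011110
& 010001001100010
-----------------
  000000000000010
Decimal: 19486 & 8802 = 2



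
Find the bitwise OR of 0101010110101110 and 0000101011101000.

OR: 1 when either bit is 1
  0101010110101110
| 0000101011101000
------------------
  0101111111101110
Decimal: 21934 | 2792 = 24558



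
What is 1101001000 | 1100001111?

OR: 1 when either bit is 1
  1101001000
| 1100001111
------------
  1101001111
Decimal: 840 | 783 = 847



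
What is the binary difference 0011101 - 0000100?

Method 1 - Direct subtraction (column by column from the right: bit − bit − borrow-in; if negative, add 2 and borrow 1 from the next column):
borrow: 0000000
        0011101
-       0000100
---------------
        0011001

Method 2 - Add two's complement:
Two's complement of 0000100: invert → 1111011, add 1 → 1111100
  0011101
+ 1111100
---------
 10011001  (end carry out of the top bit = 1)
Discarding the end carry: 0011001
Decimal check:
  0011101 = 16 + 8 + 4 + 1 = 29
  0000100 = 4
  29 - 4 = 25, and 0011001 = 16 + 8 + 1 = 25 ✓



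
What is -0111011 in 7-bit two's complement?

Original: 0111011
Step 1 - Invert all bits: 1000100
Step 2 - Add 1: 1000101
Verification: 0111011 + 1000101 = 10000000; discarding the end carry (carry out of the top bit) leaves the 7-bit value 0000000, as required for x + (-x)



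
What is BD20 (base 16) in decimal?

Expand by place value (powers of 16):
Digit values: B = 11, D = 13
BD20 = 11 × 16^3 + 13 × 16^2 + 2 × 16^1 + 0 × 16^0
= 11 × 4096 + 13 × 256 + 2 × 16 + 0 × 1
= 45056 + 3328 + 32 + 0
= 48416



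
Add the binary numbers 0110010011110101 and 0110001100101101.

Add column by column from the right: bit + bit + carry-in; write the sum mod 2, carry 1 when the sum is 2 or 3.
carry:  1100111111111010
        0110010011110101
+       0110001100101101
------------------------
       01100100000100010
(the carry out of the leftmost column, 0, becomes the leading bit)
Decimal check:
  0110010011110101 = 16384 + 8192 + 1024 + 128 + 64 + 32 + 16 + 4 + 1 = 25845
  0110001100101101 = 16384 + 8192 + 512 + 256 + 32 + 8 + 4 + 1 = 25389
  25845 + 25389 = 51234, and 01100100000100010 = 32768 + 16384 + 2048 + 32 + 2 = 51234 ✓



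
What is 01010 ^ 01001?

XOR: 1 when bits differ
  01010
^ 01001
-------
  00011
Decimal: 10 ^ 9 = 3



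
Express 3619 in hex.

Using repeated division by 16 (digits 10–15 are A–F):
3619 ÷ 16 = 226 remainder 3
226 ÷ 16 = 14 remainder 2
14 ÷ 16 = 0 remainder 14 (E)
Reading remainders bottom to top: E23



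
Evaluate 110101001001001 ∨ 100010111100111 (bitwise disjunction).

OR: 1 when either bit is 1
  110101001001001
| 100010111100111
-----------------
  110111111101111
Decimal: 27209 | 17895 = 28655



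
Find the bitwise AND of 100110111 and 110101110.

AND: 1 only when both bits are 1
  100110111
& 110101110
-----------
  100100110
Decimal: 311 & 430 = 294



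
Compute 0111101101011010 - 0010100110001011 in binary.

Method 1 - Direct subtraction (column by column from the right: bit − bit − borrow-in; if negative, add 2 and borrow 1 from the next column):
borrow: 0000001100011110
        0111101101011010
-       0010100110001011
------------------------
        0101000111001111

Method 2 - Add two's complement:
Two's complement of 0010100110001011: invert → 1101011001110100, add 1 → 1101011001110101
  0111101101011010
+ 1101011001110101
------------------
 10101000111001111  (end carry out of the top bit = 1)
Discarding the end carry: 0101000111001111
Decimal check:
  0111101101011010 = 16384 + 8192 + 4096 + 2048 + 512 + 256 + 64 + 16 + 8 + 2 = 31578
  0010100110001011 = 8192 + 2048 + 256 + 128 + 8 + 2 + 1 = 10635
  31578 - 10635 = 20943, and 0101000111001111 = 16384 + 4096 + 256 + 128 + 64 + 8 + 4 + 2 + 1 = 20943 ✓



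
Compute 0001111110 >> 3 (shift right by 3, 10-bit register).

Original: 0001111110 (decimal 126)
Shift right by 3 positions
Drop the 3 low bits; fill with zeros on the left
Result: 0000001111 (decimal 15)
Equivalent: 126 >> 3 = 126 ÷ 2^3 = 15



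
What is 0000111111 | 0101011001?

OR: 1 when either bit is 1
  0000111111
| 0101011001
------------
  0101111111
Decimal: 63 | 345 = 383



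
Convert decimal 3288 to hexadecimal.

Using repeated division by 16 (digits 10–15 are A–F):
3288 ÷ 16 = 205 remainder 8
205 ÷ 16 = 12 remainder 13 (D)
12 ÷ 16 = 0 remainder 12 (C)
Reading remainders bottom to top: CD8



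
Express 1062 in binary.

Using repeated division by 2:
1062 ÷ 2 = 531 remainder 0
531 ÷ 2 = 265 remainder 1
265 ÷ 2 = 132 remainder 1
132 ÷ 2 = 66 remainder 0
66 ÷ 2 = 33 remainder 0
33 ÷ 2 = 16 remainder 1
16 ÷ 2 = 8 remainder 0
8 ÷ 2 = 4 remainder 0
4 ÷ 2 = 2 remainder 0
2 ÷ 2 = 1 remainder 0
1 ÷ 2 = 0 remainder 1
Reading remainders bottom to top: 10000100110



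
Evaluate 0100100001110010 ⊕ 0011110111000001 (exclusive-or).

XOR: 1 when bits differ
  0100100001110010
^ 0011110111000001
------------------
  0111010110110011
Decimal: 18546 ^ 15809 = 30131



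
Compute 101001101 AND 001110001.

AND: 1 only when both bits are 1
  101001101
& 001110001
-----------
  001000001
Decimal: 333 & 113 = 65



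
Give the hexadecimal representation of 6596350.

Using repeated division by 16 (digits 10–15 are A–F):
6596350 ÷ 16 = 412271 remainder 14 (E)
412271 ÷ 16 = 25766 remainder 15 (F)
25766 ÷ 16 = 1610 remainder 6
1610 ÷ 16 = 100 remainder 10 (A)
100 ÷ 16 = 6 remainder 4
6 ÷ 16 = 0 remainder 6
Reading remainders bottom to top: 64A6FE



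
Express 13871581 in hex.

Using repeated division by 16 (digits 10–15 are A–F):
13871581 ÷ 16 = 866973 remainder 13 (D)
866973 ÷ 16 = 54185 remainder 13 (D)
54185 ÷ 16 = 3386 remainder 9
3386 ÷ 16 = 211 remainder 10 (A)
211 ÷ 16 = 13 remainder 3
13 ÷ 16 = 0 remainder 13 (D)
Reading remainders bottom to top: D3A9DD



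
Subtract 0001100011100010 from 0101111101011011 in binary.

Method 1 - Direct subtraction (column by column from the right: bit − bit − borrow-in; if negative, add 2 and borrow 1 from the next column):
borrow: 0000000111000000
        0101111101011011
-       0001100011100010
------------------------
        0100011001111001

Method 2 - Add two's complement:
Two's complement of 0001100011100010: invert → 1110011100011101, add 1 → 1110011100011110
  0101111101011011
+ 1110011100011110
------------------
 10100011001111001  (end carry out of the top bit = 1)
Discarding the end carry: 0100011001111001
Decimal check:
  0101111101011011 = 16384 + 4096 + 2048 + 1024 + 512 + 256 + 64 + 16 + 8 + 2 + 1 = 24411
  0001100011100010 = 4096 + 2048 + 128 + 64 + 32 + 2 = 6370
  24411 - 6370 = 18041, and 0100011001111001 = 16384 + 1024 + 512 + 64 + 32 + 16 + 8 + 1 = 18041 ✓



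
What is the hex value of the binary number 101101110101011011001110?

Group into 4-bit nibbles from right:
  1011 = B
  0111 = 7
  0101 = 5
  0110 = 6
  1100 = C
  1110 = E
Result: B756CE



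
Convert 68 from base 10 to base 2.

Using repeated division by 2:
68 ÷ 2 = 34 remainder 0
34 ÷ 2 = 17 remainder 0
17 ÷ 2 = 8 remainder 1
8 ÷ 2 = 4 remainder 0
4 ÷ 2 = 2 remainder 0
2 ÷ 2 = 1 remainder 0
1 ÷ 2 = 0 remainder 1
Reading remainders bottom to top: 1000100



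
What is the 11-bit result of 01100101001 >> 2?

Original: 01100101001 (decimal 809)
Shift right by 2 positions
Drop the 2 low bits; fill with zeros on the left
Result: 00011001010 (decimal 202)
Equivalent: 809 >> 2 = 809 ÷ 2^2 = 202



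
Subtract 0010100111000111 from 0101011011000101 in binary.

Method 1 - Direct subtraction (column by column from the right: bit − bit − borrow-in; if negative, add 2 and borrow 1 from the next column):
borrow: 0101001111111100
        0101011011000101
-       0010100111000111
------------------------
        0010110011111110

Method 2 - Add two's complement:
Two's complement of 0010100111000111: invert → 1101011000111000, add 1 → 1101011000111001
  0101011011000101
+ 1101011000111001
------------------
 10010110011111110  (end carry out of the top bit = 1)
Discarding the end carry: 0010110011111110
Decimal check:
  0101011011000101 = 16384 + 4096 + 1024 + 512 + 128 + 64 + 4 + 1 = 22213
  0010100111000111 = 8192 + 2048 + 256 + 128 + 64 + 4 + 2 + 1 = 10695
  22213 - 10695 = 11518, and 0010110011111110 = 8192 + 2048 + 1024 + 128 + 64 + 32 + 16 + 8 + 4 + 2 = 11518 ✓



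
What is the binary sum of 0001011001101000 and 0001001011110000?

Add column by column from the right: bit + bit + carry-in; write the sum mod 2, carry 1 when the sum is 2 or 3.
carry:  0010110111000000
        0001011001101000
+       0001001011110000
------------------------
       00010100101011000
(the carry out of the leftmost column, 0, becomes the leading bit)
Decimal check:
  0001011001101000 = 4096 + 1024 + 512 + 64 + 32 + 8 = 5736
  0001001011110000 = 4096 + 512 + 128 + 64 + 32 + 16 = 4848
  5736 + 4848 = 10584, and 00010100101011000 = 8192 + 2048 + 256 + 64 + 16 + 8 = 10584 ✓



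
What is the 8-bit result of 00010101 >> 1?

Original: 00010101 (decimal 21)
Shift right by 1 position
Drop the 1 low bit; fill with zero on the left
Result: 00001010 (decimal 10)
Equivalent: 21 >> 1 = 21 ÷ 2^1 = 10



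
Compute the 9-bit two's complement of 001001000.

Original: 001001000
Step 1 - Invert all bits: 110110111
Step 2 - Add 1: 110111000
Verification: 001001000 + 110111000 = 1000000000; discarding the end carry (carry out of the top bit) leaves the 9-bit value 000000000, as required for x + (-x)



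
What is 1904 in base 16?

Using repeated division by 16 (digits 10–15 are A–F):
1904 ÷ 16 = 119 remainder 0
119 ÷ 16 = 7 remainder 7
7 ÷ 16 = 0 remainder 7
Reading remainders bottom to top: 770



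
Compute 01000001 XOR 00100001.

XOR: 1 when bits differ
  01000001
^ 00100001
----------
  01100000
Decimal: 65 ^ 33 = 96



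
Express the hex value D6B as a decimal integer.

Expand by place value (powers of 16):
Digit values: D = 13, B = 11
D6B = 13 × 16^2 + 6 × 16^1 + 11 × 16^0
= 13 × 256 + 6 × 16 + 11 × 1
= 3328 + 96 + 11
= 3435



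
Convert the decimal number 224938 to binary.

Using repeated division by 2:
224938 ÷ 2 = 112469 remainder 0
112469 ÷ 2 = 56234 remainder 1
56234 ÷ 2 = 28117 remainder 0
28117 ÷ 2 = 14058 remainder 1
14058 ÷ 2 = 7029 remainder 0
7029 ÷ 2 = 3514 remainder 1
3514 ÷ 2 = 1757 remainder 0
1757 ÷ 2 = 878 remainder 1
878 ÷ 2 = 439 remainder 0
439 ÷ 2 = 219 remainder 1
219 ÷ 2 = 109 remainder 1
109 ÷ 2 = 54 remainder 1
54 ÷ 2 = 27 remainder 0
27 ÷ 2 = 13 remainder 1
13 ÷ 2 = 6 remainder 1
6 ÷ 2 = 3 remainder 0
3 ÷ 2 = 1 remainder 1
1 ÷ 2 = 0 remainder 1
Reading remainders bottom to top: 110110111010101010



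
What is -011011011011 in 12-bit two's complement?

Original: 011011011011
Step 1 - Invert all bits: 100100100100
Step 2 - Add 1: 100100100101
Verification: 011011011011 + 100100100101 = 1000000000000; discarding the end carry (carry out of the top bit) leaves the 12-bit value 000000000000, as required for x + (-x)



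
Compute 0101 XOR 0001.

XOR: 1 when bits differ
  0101
^ 0001
------
  0100
Decimal: 5 ^ 1 = 4



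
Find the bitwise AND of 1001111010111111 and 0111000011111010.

AND: 1 only when both bits are 1
  1001111010111111
& 0111000011111010
------------------
  0001000010111010
Decimal: 40639 & 28922 = 4282



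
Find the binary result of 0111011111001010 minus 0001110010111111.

Method 1 - Direct subtraction (column by column from the right: bit − bit − borrow-in; if negative, add 2 and borrow 1 from the next column):
borrow: 0011000001111110
        0111011111001010
-       0001110010111111
------------------------
        0101101100001011

Method 2 - Add two's complement:
Two's complement of 0001110010111111: invert → 1110001101000000, add 1 → 1110001101000001
  0111011111001010
+ 1110001101000001
------------------
 10101101100001011  (end carry out of the top bit = 1)
Discarding the end carry: 0101101100001011
Decimal check:
  0111011111001010 = 16384 + 8192 + 4096 + 1024 + 512 + 256 + 128 + 64 + 8 + 2 = 30666
  0001110010111111 = 4096 + 2048 + 1024 + 128 + 32 + 16 + 8 + 4 + 2 + 1 = 7359
  30666 - 7359 = 23307, and 0101101100001011 = 16384 + 4096 + 2048 + 512 + 256 + 8 + 2 + 1 = 23307 ✓



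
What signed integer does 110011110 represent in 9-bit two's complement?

Binary: 110011110
Sign bit: 1 (negative)
Invert: 001100001
Add 1:  001100010
Magnitude: 001100010 = 64 + 32 + 2 = 98
Value: -98



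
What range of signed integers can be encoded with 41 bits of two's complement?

For 41-bit two's complement:
Minimum: -2^40 = -1099511627776
Maximum: 2^40 - 1 = 1099511627775



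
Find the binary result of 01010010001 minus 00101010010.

Method 1 - Direct subtraction (column by column from the right: bit − bit − borrow-in; if negative, add 2 and borrow 1 from the next column):
borrow: 01011111100
        01010010001
-       00101010010
-------------------
        00100111111

Method 2 - Add two's complement:
Two's complement of 00101010010: invert → 11010101101, add 1 → 11010101110
  01010010001
+ 11010101110
-------------
 100100111111  (end carry out of the top bit = 1)
Discarding the end carry: 00100111111
Decimal check:
  01010010001 = 512 + 128 + 16 + 1 = 657
  00101010010 = 256 + 64 + 16 + 2 = 338
  657 - 338 = 319, and 00100111111 = 256 + 32 + 16 + 8 + 4 + 2 + 1 = 319 ✓



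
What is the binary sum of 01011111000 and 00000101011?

Add column by column from the right: bit + bit + carry-in; write the sum mod 2, carry 1 when the sum is 2 or 3.
carry:  00111110000
        01011111000
+       00000101011
-------------------
       001100100011
(the carry out of the leftmost column, 0, becomes the leading bit)
Decimal check:
  01011111000 = 512 + 128 + 64 + 32 + 16 + 8 = 760
  00000101011 = 32 + 8 + 2 + 1 = 43
  760 + 43 = 803, and 001100100011 = 512 + 256 + 32 + 2 + 1 = 803 ✓



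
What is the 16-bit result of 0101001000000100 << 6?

Original: 0101001000000100 (decimal 20996)
Shift left by 6 positions
Append 6 zeros on the right and drop the 6 high bits that overflow the 16-bit width
Result: 1000000100000000 (decimal 33024)
Equivalent: 20996 << 6 = 20996 × 2^6 = 1343744, truncated to 16 bits = 33024



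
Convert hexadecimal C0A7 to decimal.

Expand by place value (powers of 16):
Digit values: C = 12, A = 10
C0A7 = 12 × 16^3 + 0 × 16^2 + 10 × 16^1 + 7 × 16^0
= 12 × 4096 + 0 × 256 + 10 × 16 + 7 × 1
= 49152 + 0 + 160 + 7
= 49319



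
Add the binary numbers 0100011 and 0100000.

Add column by column from the right: bit + bit + carry-in; write the sum mod 2, carry 1 when the sum is 2 or 3.
carry:  1000000
        0100011
+       0100000
---------------
       01000011
(the carry out of the leftmost column, 0, becomes the leading bit)
Decimal check:
  0100011 = 32 + 2 + 1 = 35
  0100000 = 32
  35 + 32 = 67, and 01000011 = 64 + 2 + 1 = 67 ✓



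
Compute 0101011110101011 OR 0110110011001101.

OR: 1 when either bit is 1
  0101011110101011
| 0110110011001101
------------------
  0111111111101111
Decimal: 22443 | 27853 = 32751



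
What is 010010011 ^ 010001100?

XOR: 1 when bits differ
  010010011
^ 010001100
-----------
  000011111
Decimal: 147 ^ 140 = 31



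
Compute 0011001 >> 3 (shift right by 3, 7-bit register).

Original: 0011001 (decimal 25)
Shift right by 3 positions
Drop the 3 low bits; fill with zeros on the left
Result: 0000011 (decimal 3)
Equivalent: 25 >> 3 = 25 ÷ 2^3 = 3



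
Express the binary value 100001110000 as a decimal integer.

Sum of powers of 2 for each 1-bit:
2^4 + 2^5 + 2^6 + 2^11
= 16 + 32 + 64 + 2048
= 2160



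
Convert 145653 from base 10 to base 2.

Using repeated division by 2:
145653 ÷ 2 = 72826 remainder 1
72826 ÷ 2 = 36413 remainder 0
36413 ÷ 2 = 18206 remainder 1
18206 ÷ 2 = 9103 remainder 0
9103 ÷ 2 = 4551 remainder 1
4551 ÷ 2 = 2275 remainder 1
2275 ÷ 2 = 1137 remainder 1
1137 ÷ 2 = 568 remainder 1
568 ÷ 2 = 284 remainder 0
284 ÷ 2 = 142 remainder 0
142 ÷ 2 = 71 remainder 0
71 ÷ 2 = 35 remainder 1
35 ÷ 2 = 17 remainder 1
17 ÷ 2 = 8 remainder 1
8 ÷ 2 = 4 remainder 0
4 ÷ 2 = 2 remainder 0
2 ÷ 2 = 1 remainder 0
1 ÷ 2 = 0 remainder 1
Reading remainders bottom to top: 100011100011110101



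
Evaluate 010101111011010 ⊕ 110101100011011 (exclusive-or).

XOR: 1 when bits differ
  010101111011010
^ 110101100011011
-----------------
  100000011000001
Decimal: 11226 ^ 27419 = 16577



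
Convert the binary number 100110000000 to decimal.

Sum of powers of 2 for each 1-bit:
2^7 + 2^8 + 2^11
= 128 + 256 + 2048
= 2432



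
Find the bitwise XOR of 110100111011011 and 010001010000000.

XOR: 1 when bits differ
  110100111011011
^ 010001010000000
-----------------
  100101101011011
Decimal: 27099 ^ 8832 = 19291



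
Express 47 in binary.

Using repeated division by 2:
47 ÷ 2 = 23 remainder 1
23 ÷ 2 = 11 remainder 1
11 ÷ 2 = 5 remainder 1
5 ÷ 2 = 2 remainder 1
2 ÷ 2 = 1 remainder 0
1 ÷ 2 = 0 remainder 1
Reading remainders bottom to top: 101111



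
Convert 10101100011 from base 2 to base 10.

Sum of powers of 2 for each 1-bit:
2^0 + 2^1 + 2^5 + 2^6 + 2^8 + 2^10
= 1 + 2 + 32 + 64 + 256 + 1024
= 1379



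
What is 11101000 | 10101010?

OR: 1 when either bit is 1
  11101000
| 10101010
----------
  11101010
Decimal: 232 | 170 = 234



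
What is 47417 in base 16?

Using repeated division by 16 (digits 10–15 are A–F):
47417 ÷ 16 = 2963 remainder 9
2963 ÷ 16 = 185 remainder 3
185 ÷ 16 = 11 remainder 9
11 ÷ 16 = 0 remainder 11 (B)
Reading remainders bottom to top: B939



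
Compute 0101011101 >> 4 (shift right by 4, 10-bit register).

Original: 0101011101 (decimal 349)
Shift right by 4 positions
Drop the 4 low bits; fill with zeros on the left
Result: 0000010101 (decimal 21)
Equivalent: 349 >> 4 = 349 ÷ 2^4 = 21



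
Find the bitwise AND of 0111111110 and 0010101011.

AND: 1 only when both bits are 1
  0111111110
& 0010101011
------------
  0010101010
Decimal: 510 & 171 = 170



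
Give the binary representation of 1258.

Using repeated division by 2:
1258 ÷ 2 = 629 remainder 0
629 ÷ 2 = 314 remainder 1
314 ÷ 2 = 157 remainder 0
157 ÷ 2 = 78 remainder 1
78 ÷ 2 = 39 remainder 0
39 ÷ 2 = 19 remainder 1
19 ÷ 2 = 9 remainder 1
9 ÷ 2 = 4 remainder 1
4 ÷ 2 = 2 remainder 0
2 ÷ 2 = 1 remainder 0
1 ÷ 2 = 0 remainder 1
Reading remainders bottom to top: 10011101010



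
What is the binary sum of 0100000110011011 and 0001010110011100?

Add column by column from the right: bit + bit + carry-in; write the sum mod 2, carry 1 when the sum is 2 or 3.
carry:  0000001100110000
        0100000110011011
+       0001010110011100
------------------------
       00101011100110111
(the carry out of the leftmost column, 0, becomes the leading bit)
Decimal check:
  0100000110011011 = 16384 + 256 + 128 + 16 + 8 + 2 + 1 = 16795
  0001010110011100 = 4096 + 1024 + 256 + 128 + 16 + 8 + 4 = 5532
  16795 + 5532 = 22327, and 00101011100110111 = 16384 + 4096 + 1024 + 512 + 256 + 32 + 16 + 4 + 2 + 1 = 22327 ✓



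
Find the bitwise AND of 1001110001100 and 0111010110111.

AND: 1 only when both bits are 1
  1001110001100
& 0111010110111
---------------
  0001010000100
Decimal: 5004 & 3767 = 644



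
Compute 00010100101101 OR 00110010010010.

OR: 1 when either bit is 1
  00010100101101
| 00110010010010
----------------
  00110110111111
Decimal: 1325 | 3218 = 3519



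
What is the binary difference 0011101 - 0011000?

Method 1 - Direct subtraction (column by column from the right: bit − bit − borrow-in; if negative, add 2 and borrow 1 from the next column):
borrow: 0000000
        0011101
-       0011000
---------------
        0000101

Method 2 - Add two's complement:
Two's complement of 0011000: invert → 1100111, add 1 → 1101000
  0011101
+ 1101000
---------
 10000101  (end carry out of the top bit = 1)
Discarding the end carry: 0000101
Decimal check:
  0011101 = 16 + 8 + 4 + 1 = 29
  0011000 = 16 + 8 = 24
  29 - 24 = 5, and 0000101 = 4 + 1 = 5 ✓



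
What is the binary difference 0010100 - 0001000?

Method 1 - Direct subtraction (column by column from the right: bit − bit − borrow-in; if negative, add 2 and borrow 1 from the next column):
borrow: 0010000
        0010100
-       0001000
---------------
        0001100

Method 2 - Add two's complement:
Two's complement of 0001000: invert → 1110111, add 1 → 1111000
  0010100
+ 1111000
---------
 10001100  (end carry out of the top bit = 1)
Discarding the end carry: 0001100
Decimal check:
  0010100 = 16 + 4 = 20
  0001000 = 8
  20 - 8 = 12, and 0001100 = 8 + 4 = 12 ✓



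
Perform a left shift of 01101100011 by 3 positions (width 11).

Original: 01101100011 (decimal 867)
Shift left by 3 positions
Append 3 zeros on the right and drop the 3 high bits that overflow the 11-bit width
Result: 01100011000 (decimal 792)
Equivalent: 867 << 3 = 867 × 2^3 = 6936, truncated to 11 bits = 792



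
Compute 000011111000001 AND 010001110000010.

AND: 1 only when both bits are 1
  000011111000001
& 010001110000010
-----------------
  000001110000000
Decimal: 1985 & 9090 = 896



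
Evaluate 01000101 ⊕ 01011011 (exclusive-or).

XOR: 1 when bits differ
  01000101
^ 01011011
----------
  00011110
Decimal: 69 ^ 91 = 30



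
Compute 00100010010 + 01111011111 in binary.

Add column by column from the right: bit + bit + carry-in; write the sum mod 2, carry 1 when the sum is 2 or 3.
carry:  11000111100
        00100010010
+       01111011111
-------------------
       010011110001
(the carry out of the leftmost column, 0, becomes the leading bit)
Decimal check:
  00100010010 = 256 + 16 + 2 = 274
  01111011111 = 512 + 256 + 128 + 64 + 16 + 8 + 4 + 2 + 1 = 991
  274 + 991 = 1265, and 010011110001 = 1024 + 128 + 64 + 32 + 16 + 1 = 1265 ✓



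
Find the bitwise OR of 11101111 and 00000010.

OR: 1 when either bit is 1
  11101111
| 00000010
----------
  11101111
Decimal: 239 | 2 = 239



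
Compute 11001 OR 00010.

OR: 1 when either bit is 1
  11001
| 00010
-------
  11011
Decimal: 25 | 2 = 27



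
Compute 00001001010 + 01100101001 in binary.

Add column by column from the right: bit + bit + carry-in; write the sum mod 2, carry 1 when the sum is 2 or 3.
carry:  00000010000
        00001001010
+       01100101001
-------------------
       001101110011
(the carry out of the leftmost column, 0, becomes the leading bit)
Decimal check:
  00001001010 = 64 + 8 + 2 = 74
  01100101001 = 512 + 256 + 32 + 8 + 1 = 809
  74 + 809 = 883, and 001101110011 = 512 + 256 + 64 + 32 + 16 + 2 + 1 = 883 ✓



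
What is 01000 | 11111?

OR: 1 when either bit is 1
  01000
| 11111
-------
  11111
Decimal: 8 | 31 = 31



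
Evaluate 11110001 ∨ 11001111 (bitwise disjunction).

OR: 1 when either bit is 1
  11110001
| 11001111
----------
  11111111
Decimal: 241 | 207 = 255



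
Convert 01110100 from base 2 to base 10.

Sum of powers of 2 for each 1-bit:
2^2 + 2^4 + 2^5 + 2^6
= 4 + 16 + 32 + 64
= 116



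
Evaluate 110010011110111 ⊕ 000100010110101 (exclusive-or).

XOR: 1 when bits differ
  110010011110111
^ 000100010110101
-----------------
  110110001000010
Decimal: 25847 ^ 2229 = 27714



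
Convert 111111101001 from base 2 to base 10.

Sum of powers of 2 for each 1-bit:
2^0 + 2^3 + 2^5 + 2^6 + 2^7 + 2^8 + 2^9 + 2^10 + 2^11
= 1 + 8 + 32 + 64 + 128 + 256 + 512 + 1024 + 2048
= 4073



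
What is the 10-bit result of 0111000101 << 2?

Original: 0111000101 (decimal 453)
Shift left by 2 positions
Append 2 zeros on the right and drop the 2 high bits that overflow the 10-bit width
Result: 1100010100 (decimal 788)
Equivalent: 453 << 2 = 453 × 2^2 = 1812, truncated to 10 bits = 788



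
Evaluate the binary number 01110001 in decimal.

Sum of powers of 2 for each 1-bit:
2^0 + 2^4 + 2^5 + 2^6
= 1 + 16 + 32 + 64
= 113



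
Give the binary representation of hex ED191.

Convert each hex digit to 4 bits:
  E = 1110
  D = 1101
  1 = 0001
  9 = 1001
  1 = 0001
Concatenate: 11101101000110010001



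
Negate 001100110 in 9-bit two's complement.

Original: 001100110
Step 1 - Invert all bits: 110011001
Step 2 - Add 1: 110011010
Verification: 001100110 + 110011010 = 1000000000; discarding the end carry (carry out of the top bit) leaves the 9-bit value 000000000, as required for x + (-x)



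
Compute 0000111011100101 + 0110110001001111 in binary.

Add column by column from the right: bit + bit + carry-in; write the sum mod 2, carry 1 when the sum is 2 or 3.
carry:  0001100110011110
        0000111011100101
+       0110110001001111
------------------------
       00111101100110100
(the carry out of the leftmost column, 0, becomes the leading bit)
Decimal check:
  0000111011100101 = 2048 + 1024 + 512 + 128 + 64 + 32 + 4 + 1 = 3813
  0110110001001111 = 16384 + 8192 + 2048 + 1024 + 64 + 8 + 4 + 2 + 1 = 27727
  3813 + 27727 = 31540, and 00111101100110100 = 16384 + 8192 + 4096 + 2048 + 512 + 256 + 32 + 16 + 4 = 31540 ✓



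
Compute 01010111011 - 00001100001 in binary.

Method 1 - Direct subtraction (column by column from the right: bit − bit − borrow-in; if negative, add 2 and borrow 1 from the next column):
borrow: 00010000000
        01010111011
-       00001100001
-------------------
        01001011010

Method 2 - Add two's complement:
Two's complement of 00001100001: invert → 11110011110, add 1 → 11110011111
  01010111011
+ 11110011111
-------------
 101001011010  (end carry out of the top bit = 1)
Discarding the end carry: 01001011010
Decimal check:
  01010111011 = 512 + 128 + 32 + 16 + 8 + 2 + 1 = 699
  00001100001 = 64 + 32 + 1 = 97
  699 - 97 = 602, and 01001011010 = 512 + 64 + 16 + 8 + 2 = 602 ✓



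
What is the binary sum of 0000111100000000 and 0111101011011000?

Add column by column from the right: bit + bit + carry-in; write the sum mod 2, carry 1 when the sum is 2 or 3.
carry:  1111110000000000
        0000111100000000
+       0111101011011000
------------------------
       01000100111011000
(the carry out of the leftmost column, 0, becomes the leading bit)
Decimal check:
  0000111100000000 = 2048 + 1024 + 512 + 256 = 3840
  0111101011011000 = 16384 + 8192 + 4096 + 2048 + 512 + 128 + 64 + 16 + 8 = 31448
  3840 + 31448 = 35288, and 01000100111011000 = 32768 + 2048 + 256 + 128 + 64 + 16 + 8 = 35288 ✓



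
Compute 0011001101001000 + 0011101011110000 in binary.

Add column by column from the right: bit + bit + carry-in; write the sum mod 2, carry 1 when the sum is 2 or 3.
carry:  0110011110000000
        0011001101001000
+       0011101011110000
------------------------
       00110111000111000
(the carry out of the leftmost column, 0, becomes the leading bit)
Decimal check:
  0011001101001000 = 8192 + 4096 + 512 + 256 + 64 + 8 = 13128
  0011101011110000 = 8192 + 4096 + 2048 + 512 + 128 + 64 + 32 + 16 = 15088
  13128 + 15088 = 28216, and 00110111000111000 = 16384 + 8192 + 2048 + 1024 + 512 + 32 + 16 + 8 = 28216 ✓

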